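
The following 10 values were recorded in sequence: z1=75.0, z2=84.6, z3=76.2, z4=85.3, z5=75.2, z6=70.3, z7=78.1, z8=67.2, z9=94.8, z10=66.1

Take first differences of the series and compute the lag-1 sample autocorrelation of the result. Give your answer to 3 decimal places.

-0.661

First differences Δz: 9.6, -8.4, 9.1, -10.1, -4.9, 7.8, -10.9, 27.6, -28.7
Mean of differences = -0.9889
Numerator Σ(Δz_t−Δz̄)(Δz_{t+1}−Δz̄) = -1406.5912
Denominator Σ(Δz_t−Δz̄)² = 2127.8489
r_1(Δz) = -1406.5912 / 2127.8489 = -0.661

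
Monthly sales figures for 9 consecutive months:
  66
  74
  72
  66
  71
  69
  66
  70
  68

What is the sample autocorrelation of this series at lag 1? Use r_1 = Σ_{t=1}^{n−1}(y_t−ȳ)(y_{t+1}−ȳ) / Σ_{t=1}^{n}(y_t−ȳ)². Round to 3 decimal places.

Mean ȳ = (66 + 74 + 72 + 66 + 71 + 69 + 66 + 70 + 68)/9 = 69.1111
Numerator Σ_{t=1}^{8}(y_t−ȳ)(y_{t+1}−ȳ) = -19.5679
Denominator Σ(y_t−ȳ)² = 66.8889
r_1 = -19.5679 / 66.8889 = -0.293

-0.293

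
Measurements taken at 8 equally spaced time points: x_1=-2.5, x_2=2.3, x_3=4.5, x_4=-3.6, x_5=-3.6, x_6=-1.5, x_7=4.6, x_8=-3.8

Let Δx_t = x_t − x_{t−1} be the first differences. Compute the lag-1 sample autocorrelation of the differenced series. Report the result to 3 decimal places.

-0.221

First differences Δx: 4.8, 2.2, -8.1, 0.0, 2.1, 6.1, -8.4
Mean of differences = -0.1857
Numerator Σ(Δx_t−Δx̄)(Δx_{t+1}−Δx̄) = -45.2973
Denominator Σ(Δx_t−Δx̄)² = 205.4286
r_1(Δx) = -45.2973 / 205.4286 = -0.221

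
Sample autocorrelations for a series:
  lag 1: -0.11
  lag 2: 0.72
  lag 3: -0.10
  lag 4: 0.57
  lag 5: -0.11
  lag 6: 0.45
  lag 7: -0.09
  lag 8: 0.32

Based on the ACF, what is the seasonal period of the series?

The largest autocorrelation is r_2 = 0.72, with weaker echoes at lags 4 (0.57), 6 (0.45) and 8 (0.32); the remaining lags stay at or below -0.09.
The dominant spike at lag 2 indicates a seasonal period of 2.

2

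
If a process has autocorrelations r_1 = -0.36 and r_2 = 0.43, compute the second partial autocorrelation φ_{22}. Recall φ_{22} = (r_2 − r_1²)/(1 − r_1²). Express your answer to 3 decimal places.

0.345

φ_{22} = (r_2 − r_1²) / (1 − r_1²)
r_1² = (-0.36)² = 0.1296
Numerator = 0.43 − 0.1296 = 0.3004; denominator = 1 − 0.1296 = 0.8704
φ_{22} = 0.3004 / 0.8704 = 0.345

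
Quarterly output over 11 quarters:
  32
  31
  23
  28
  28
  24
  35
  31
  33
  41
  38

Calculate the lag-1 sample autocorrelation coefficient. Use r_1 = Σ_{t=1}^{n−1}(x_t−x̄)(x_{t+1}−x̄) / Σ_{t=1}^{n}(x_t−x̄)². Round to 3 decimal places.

0.391

Mean x̄ = (32 + 31 + 23 + 28 + 28 + 24 + 35 + 31 + 33 + 41 + 38)/11 = 31.2727
Numerator Σ_{t=1}^{10}(x_t−x̄)(x_{t+1}−x̄) = 117.2893
Denominator Σ(x_t−x̄)² = 300.1818
r_1 = 117.2893 / 300.1818 = 0.391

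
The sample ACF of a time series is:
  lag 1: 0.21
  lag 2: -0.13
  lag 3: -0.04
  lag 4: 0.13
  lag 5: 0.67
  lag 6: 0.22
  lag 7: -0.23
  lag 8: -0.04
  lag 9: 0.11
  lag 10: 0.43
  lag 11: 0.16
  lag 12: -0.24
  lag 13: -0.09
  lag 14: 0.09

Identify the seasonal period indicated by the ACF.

The largest autocorrelation is r_5 = 0.67, with a weaker echo at lag 10 (0.43); the remaining lags stay at or below 0.22.
The dominant spike at lag 5 indicates a seasonal period of 5.

5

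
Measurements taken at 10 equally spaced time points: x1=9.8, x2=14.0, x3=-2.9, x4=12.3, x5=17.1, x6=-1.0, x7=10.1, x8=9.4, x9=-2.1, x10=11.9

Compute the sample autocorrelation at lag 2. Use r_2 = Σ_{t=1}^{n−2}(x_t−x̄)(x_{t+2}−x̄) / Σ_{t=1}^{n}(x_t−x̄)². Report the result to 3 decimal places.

-0.305

Mean x̄ = (9.8 + 14.0 − 2.9 + 12.3 + 17.1 − 1.0 + 10.1 + 9.4 − 2.1 + 11.9)/10 = 7.8600
Numerator Σ_{t=1}^{8}(x_t−x̄)(x_{t+2}−x̄) = -141.4092
Denominator Σ(x_t−x̄)² = 463.7440
r_2 = -141.4092 / 463.7440 = -0.305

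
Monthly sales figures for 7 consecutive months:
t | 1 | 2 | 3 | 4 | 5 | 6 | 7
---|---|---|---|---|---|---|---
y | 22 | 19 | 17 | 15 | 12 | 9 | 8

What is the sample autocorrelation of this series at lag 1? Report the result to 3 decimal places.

0.585

Mean ȳ = (22 + 19 + 17 + 15 + 12 + 9 + 8)/7 = 14.5714
Numerator Σ_{t=1}^{6}(y_t−ȳ)(y_{t+1}−ȳ) = 94.5306
Denominator Σ(y_t−ȳ)² = 161.7143
r_1 = 94.5306 / 161.7143 = 0.585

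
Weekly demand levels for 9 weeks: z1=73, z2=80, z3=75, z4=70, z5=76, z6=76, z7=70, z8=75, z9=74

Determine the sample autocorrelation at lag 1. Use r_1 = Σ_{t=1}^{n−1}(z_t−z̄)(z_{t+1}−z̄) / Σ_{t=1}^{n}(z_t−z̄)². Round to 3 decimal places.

Mean z̄ = (73 + 80 + 75 + 70 + 76 + 76 + 70 + 75 + 74)/9 = 74.3333
Numerator Σ_{t=1}^{8}(z_t−z̄)(z_{t+1}−z̄) = -21.4444
Denominator Σ(z_t−z̄)² = 78.0000
r_1 = -21.4444 / 78.0000 = -0.275

-0.275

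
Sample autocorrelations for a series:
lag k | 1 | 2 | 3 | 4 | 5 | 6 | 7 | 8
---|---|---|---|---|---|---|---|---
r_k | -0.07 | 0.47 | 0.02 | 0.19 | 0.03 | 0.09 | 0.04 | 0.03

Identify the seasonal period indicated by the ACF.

2

The largest autocorrelation is r_2 = 0.47, with a weaker echo at lag 4 (0.19); the remaining lags stay at or below 0.09.
The dominant spike at lag 2 indicates a seasonal period of 2.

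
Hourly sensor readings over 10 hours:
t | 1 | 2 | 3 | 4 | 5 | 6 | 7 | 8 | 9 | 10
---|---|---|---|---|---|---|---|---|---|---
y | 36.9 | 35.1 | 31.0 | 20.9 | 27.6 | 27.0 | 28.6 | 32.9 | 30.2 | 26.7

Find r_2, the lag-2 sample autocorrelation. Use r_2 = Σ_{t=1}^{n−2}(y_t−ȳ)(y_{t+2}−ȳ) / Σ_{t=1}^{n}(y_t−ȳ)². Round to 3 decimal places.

Mean ȳ = (36.9 + 35.1 + 31.0 + 20.9 + 27.6 + 27.0 + 28.6 + 32.9 + 30.2 + 26.7)/10 = 29.6900
Numerator Σ_{t=1}^{8}(y_t−ȳ)(y_{t+2}−ȳ) = -33.7122
Denominator Σ(y_t−ȳ)² = 192.5290
r_2 = -33.7122 / 192.5290 = -0.175

-0.175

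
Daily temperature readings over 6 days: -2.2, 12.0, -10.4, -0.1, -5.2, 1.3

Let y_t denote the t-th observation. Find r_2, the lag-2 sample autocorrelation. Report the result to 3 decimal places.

0.235

Mean ȳ = (-2.2 + 12.0 − 10.4 − 0.1 − 5.2 + 1.3)/6 = -0.7667
Deviations from mean: -1.4333, 12.7667, -9.6333, 0.6667, -4.4333, 2.0667
Σ(y_t−ȳ)(y_{t+2}−ȳ) = (13.8078) + (8.5111) + (42.7078) + (1.3778) = 66.4044
Denominator Σ(y_t−ȳ)² = 282.2133
r_2 = 66.4044 / 282.2133 = 0.235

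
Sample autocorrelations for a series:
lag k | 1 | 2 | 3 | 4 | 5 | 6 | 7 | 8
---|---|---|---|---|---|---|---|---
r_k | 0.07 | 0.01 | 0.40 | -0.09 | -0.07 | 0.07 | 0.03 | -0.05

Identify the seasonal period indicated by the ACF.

The largest autocorrelation is r_3 = 0.40; the remaining lags stay at or below 0.07.
The dominant spike at lag 3 indicates a seasonal period of 3.

3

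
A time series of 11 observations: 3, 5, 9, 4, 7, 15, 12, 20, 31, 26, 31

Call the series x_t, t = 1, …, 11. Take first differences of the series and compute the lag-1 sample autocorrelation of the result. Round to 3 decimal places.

-0.387

First differences Δx: 2, 4, -5, 3, 8, -3, 8, 11, -5, 5
Mean of differences = 2.8000
Numerator Σ(Δx_t−Δx̄)(Δx_{t+1}−Δx̄) = -109.6400
Denominator Σ(Δx_t−Δx̄)² = 283.6000
r_1(Δx) = -109.6400 / 283.6000 = -0.387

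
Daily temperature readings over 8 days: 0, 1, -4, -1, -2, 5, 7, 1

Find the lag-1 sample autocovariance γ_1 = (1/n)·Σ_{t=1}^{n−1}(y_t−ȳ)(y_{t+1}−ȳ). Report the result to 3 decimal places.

3.498

Mean ȳ = (0 + 1 − 4 − 1 − 2 + 5 + 7 + 1)/8 = 0.8750
Σ_{t=1}^{7}(y_t−ȳ)(y_{t+1}−ȳ) = 27.9844
γ_1 = 27.9844 / 8 = 3.498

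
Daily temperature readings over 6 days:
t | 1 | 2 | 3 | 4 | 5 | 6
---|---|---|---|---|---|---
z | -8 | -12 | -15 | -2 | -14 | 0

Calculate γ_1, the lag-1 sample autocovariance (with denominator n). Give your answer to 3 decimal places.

Mean z̄ = (-8 − 12 − 15 − 2 − 14 + 0)/6 = -8.5000
Deviations: 0.5000, -3.5000, -6.5000, 6.5000, -5.5000, 8.5000
Σ_{t=1}^{5}(z_t−z̄)(z_{t+1}−z̄) = -103.7500
γ_1 = -103.7500 / 6 = -17.292

-17.292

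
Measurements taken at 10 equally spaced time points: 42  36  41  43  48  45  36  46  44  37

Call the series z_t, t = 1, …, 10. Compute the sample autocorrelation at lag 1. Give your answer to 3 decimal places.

-0.088

Mean z̄ = (42 + 36 + 41 + 43 + 48 + 45 + 36 + 46 + 44 + 37)/10 = 41.8000
Numerator Σ_{t=1}^{9}(z_t−z̄)(z_{t+1}−z̄) = -14.4400
Denominator Σ(z_t−z̄)² = 163.6000
r_1 = -14.4400 / 163.6000 = -0.088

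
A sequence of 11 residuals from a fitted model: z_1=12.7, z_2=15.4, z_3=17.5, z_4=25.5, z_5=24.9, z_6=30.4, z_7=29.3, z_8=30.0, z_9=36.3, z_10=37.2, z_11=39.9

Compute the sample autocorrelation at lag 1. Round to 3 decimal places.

0.678

Mean z̄ = (12.7 + 15.4 + 17.5 + 25.5 + 24.9 + 30.4 + 29.3 + 30.0 + 36.3 + 37.2 + 39.9)/11 = 27.1909
Numerator Σ_{t=1}^{10}(z_t−z̄)(z_{t+1}−z̄) = 554.6954
Denominator Σ(z_t−z̄)² = 818.3491
r_1 = 554.6954 / 818.3491 = 0.678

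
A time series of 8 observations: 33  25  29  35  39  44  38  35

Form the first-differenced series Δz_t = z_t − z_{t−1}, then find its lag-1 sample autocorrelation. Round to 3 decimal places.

First differences Δz: -8, 4, 6, 4, 5, -6, -3
Mean of differences = 0.2857
Numerator Σ(Δz_t−Δz̄)(Δz_{t+1}−Δz̄) = 20.2041
Denominator Σ(Δz_t−Δz̄)² = 201.4286
r_1(Δz) = 20.2041 / 201.4286 = 0.100

0.100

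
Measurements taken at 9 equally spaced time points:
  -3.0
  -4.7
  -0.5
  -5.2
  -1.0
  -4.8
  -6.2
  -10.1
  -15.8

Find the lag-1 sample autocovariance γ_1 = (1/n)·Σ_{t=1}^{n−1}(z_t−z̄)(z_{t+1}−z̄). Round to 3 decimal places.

Mean z̄ = (-3.0 − 4.7 − 0.5 − 5.2 − 1.0 − 4.8 − 6.2 − 10.1 − 15.8)/9 = -5.7000
Σ_{t=1}^{8}(z_t−z̄)(z_{t+1}−z̄) = 63.2700
γ_1 = 63.2700 / 9 = 7.030

7.030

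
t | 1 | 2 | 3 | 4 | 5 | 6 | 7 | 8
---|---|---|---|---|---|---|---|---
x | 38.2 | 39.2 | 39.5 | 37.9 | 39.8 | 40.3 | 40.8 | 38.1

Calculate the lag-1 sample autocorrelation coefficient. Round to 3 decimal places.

Mean x̄ = (38.2 + 39.2 + 39.5 + 37.9 + 39.8 + 40.3 + 40.8 + 38.1)/8 = 39.2250
Deviations from mean: -1.0250, -0.0250, 0.2750, -1.3250, 0.5750, 1.0750, 1.5750, -1.1250
Numerator Σ_{t=1}^{7}(x_t−x̄)(x_{t+1}−x̄) = -0.5681
Denominator Σ(x_t−x̄)² = 8.1150
r_1 = -0.5681 / 8.1150 = -0.070

-0.070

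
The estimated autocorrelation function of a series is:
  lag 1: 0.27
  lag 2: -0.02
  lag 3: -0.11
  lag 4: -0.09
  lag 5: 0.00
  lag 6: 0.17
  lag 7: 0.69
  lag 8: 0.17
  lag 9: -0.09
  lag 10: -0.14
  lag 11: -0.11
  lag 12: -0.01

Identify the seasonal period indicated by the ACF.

7

The largest autocorrelation is r_7 = 0.69; the remaining lags stay at or below 0.27.
The dominant spike at lag 7 indicates a seasonal period of 7.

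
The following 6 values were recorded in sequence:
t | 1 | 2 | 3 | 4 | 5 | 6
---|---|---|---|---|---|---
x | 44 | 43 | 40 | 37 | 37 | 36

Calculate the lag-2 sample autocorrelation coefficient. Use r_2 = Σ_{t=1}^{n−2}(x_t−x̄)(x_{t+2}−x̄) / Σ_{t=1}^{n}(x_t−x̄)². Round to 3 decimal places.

Mean x̄ = (44 + 43 + 40 + 37 + 37 + 36)/6 = 39.5000
Numerator Σ_{t=1}^{4}(x_t−x̄)(x_{t+2}−x̄) = 1.0000
Denominator Σ(x_t−x̄)² = 57.5000
r_2 = 1.0000 / 57.5000 = 0.017

0.017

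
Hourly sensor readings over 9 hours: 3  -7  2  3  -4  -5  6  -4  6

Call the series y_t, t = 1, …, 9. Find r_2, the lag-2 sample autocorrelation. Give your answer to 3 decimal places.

-0.030

Mean ȳ = (3 − 7 + 2 + 3 − 4 − 5 + 6 − 4 + 6)/9 = 0.0000
Σ(y_t−ȳ)(y_{t+2}−ȳ) = (6.0000) + (-21.0000) + (-8.0000) + (-15.0000) + (-24.0000) + (20.0000) + (36.0000) = -6.0000
Denominator Σ(y_t−ȳ)² = 200.0000
r_2 = -6.0000 / 200.0000 = -0.030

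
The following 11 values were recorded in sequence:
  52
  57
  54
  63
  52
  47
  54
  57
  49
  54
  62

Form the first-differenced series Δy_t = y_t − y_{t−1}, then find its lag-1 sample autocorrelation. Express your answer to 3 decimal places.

First differences Δy: 5, -3, 9, -11, -5, 7, 3, -8, 5, 8
Mean of differences = 1.0000
Numerator Σ(Δy_t−Δȳ)(Δy_{t+1}−Δȳ) = -122.0000
Denominator Σ(Δy_t−Δȳ)² = 462.0000
r_1(Δy) = -122.0000 / 462.0000 = -0.264

-0.264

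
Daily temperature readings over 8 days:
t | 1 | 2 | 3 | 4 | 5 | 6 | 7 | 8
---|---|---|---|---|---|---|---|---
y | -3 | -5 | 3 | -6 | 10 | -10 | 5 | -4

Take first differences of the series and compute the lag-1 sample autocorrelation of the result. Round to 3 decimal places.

First differences Δy: -2, 8, -9, 16, -20, 15, -9
Mean of differences = -0.1429
Numerator Σ(Δy_t−Δȳ)(Δy_{t+1}−Δȳ) = -985.5918
Denominator Σ(Δy_t−Δȳ)² = 1110.8571
r_1(Δy) = -985.5918 / 1110.8571 = -0.887

-0.887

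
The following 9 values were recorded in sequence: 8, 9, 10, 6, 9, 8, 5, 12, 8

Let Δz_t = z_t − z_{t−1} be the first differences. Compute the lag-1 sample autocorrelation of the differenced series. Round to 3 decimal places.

First differences Δz: 1, 1, -4, 3, -1, -3, 7, -4
Mean of differences = 0.0000
Numerator Σ(Δz_t−Δz̄)(Δz_{t+1}−Δz̄) = -64.0000
Denominator Σ(Δz_t−Δz̄)² = 102.0000
r_1(Δz) = -64.0000 / 102.0000 = -0.627

-0.627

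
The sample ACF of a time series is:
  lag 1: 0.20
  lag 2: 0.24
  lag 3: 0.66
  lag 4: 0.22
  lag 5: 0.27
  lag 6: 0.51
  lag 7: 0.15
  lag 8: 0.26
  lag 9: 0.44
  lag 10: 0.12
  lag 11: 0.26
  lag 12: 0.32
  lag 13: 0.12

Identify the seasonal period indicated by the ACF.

3

The largest autocorrelation is r_3 = 0.66, with weaker echoes at lags 6 (0.51), 9 (0.44) and 12 (0.32); the remaining lags stay at or below 0.27.
The dominant spike at lag 3 indicates a seasonal period of 3.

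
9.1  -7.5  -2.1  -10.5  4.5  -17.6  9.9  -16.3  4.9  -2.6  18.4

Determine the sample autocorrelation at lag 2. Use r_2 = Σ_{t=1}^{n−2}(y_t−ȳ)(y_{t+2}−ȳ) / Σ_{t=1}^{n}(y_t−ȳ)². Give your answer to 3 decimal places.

0.552

Mean ȳ = (9.1 − 7.5 − 2.1 − 10.5 + 4.5 − 17.6 + 9.9 − 16.3 + 4.9 − 2.6 + 18.4)/11 = -0.8909
Numerator Σ_{t=1}^{9}(y_t−ȳ)(y_{t+2}−ȳ) = 721.6498
Denominator Σ(y_t−ȳ)² = 1308.0291
r_2 = 721.6498 / 1308.0291 = 0.552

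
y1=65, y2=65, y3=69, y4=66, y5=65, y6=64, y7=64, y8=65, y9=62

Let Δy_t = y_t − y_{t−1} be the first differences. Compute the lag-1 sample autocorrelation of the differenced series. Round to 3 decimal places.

-0.311

First differences Δy: 0, 4, -3, -1, -1, 0, 1, -3
Mean of differences = -0.3750
Numerator Σ(Δy_t−Δȳ)(Δy_{t+1}−Δȳ) = -11.1406
Denominator Σ(Δy_t−Δȳ)² = 35.8750
r_1(Δy) = -11.1406 / 35.8750 = -0.311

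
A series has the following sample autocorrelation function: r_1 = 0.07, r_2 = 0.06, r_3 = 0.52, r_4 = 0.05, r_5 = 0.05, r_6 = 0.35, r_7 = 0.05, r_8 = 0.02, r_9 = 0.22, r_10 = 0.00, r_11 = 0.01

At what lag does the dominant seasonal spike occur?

3

The largest autocorrelation is r_3 = 0.52, with weaker echoes at lags 6 (0.35) and 9 (0.22); the remaining lags stay at or below 0.07.
The dominant spike at lag 3 indicates a seasonal period of 3.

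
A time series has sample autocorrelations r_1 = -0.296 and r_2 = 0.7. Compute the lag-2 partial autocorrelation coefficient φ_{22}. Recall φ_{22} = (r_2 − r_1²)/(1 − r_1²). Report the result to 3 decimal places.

0.671

φ_{22} = (r_2 − r_1²) / (1 − r_1²)
r_1² = (-0.296)² = 0.087616
Numerator = 0.7 − 0.0876 = 0.6124; denominator = 1 − 0.0876 = 0.9124
φ_{22} = 0.6124 / 0.9124 = 0.671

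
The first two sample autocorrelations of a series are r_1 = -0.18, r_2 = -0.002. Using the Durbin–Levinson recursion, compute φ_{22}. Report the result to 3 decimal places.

φ_{22} = (r_2 − r_1²) / (1 − r_1²)
r_1² = (-0.18)² = 0.0324
Numerator = -0.002 − 0.0324 = -0.0344; denominator = 1 − 0.0324 = 0.9676
φ_{22} = -0.0344 / 0.9676 = -0.036

-0.036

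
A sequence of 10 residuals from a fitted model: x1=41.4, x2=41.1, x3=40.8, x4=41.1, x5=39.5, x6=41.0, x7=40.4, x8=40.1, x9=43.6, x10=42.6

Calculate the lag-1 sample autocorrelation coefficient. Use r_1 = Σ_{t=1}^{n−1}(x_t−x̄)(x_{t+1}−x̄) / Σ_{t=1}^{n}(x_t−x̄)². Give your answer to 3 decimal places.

0.177

Mean x̄ = (41.4 + 41.1 + 40.8 + 41.1 + 39.5 + 41.0 + 40.4 + 40.1 + 43.6 + 42.6)/10 = 41.1600
Numerator Σ_{t=1}^{9}(x_t−x̄)(x_{t+1}−x̄) = 2.2484
Denominator Σ(x_t−x̄)² = 12.7040
r_1 = 2.2484 / 12.7040 = 0.177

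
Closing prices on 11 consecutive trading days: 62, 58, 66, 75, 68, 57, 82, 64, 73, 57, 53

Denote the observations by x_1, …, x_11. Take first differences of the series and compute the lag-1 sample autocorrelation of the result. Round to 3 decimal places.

First differences Δx: -4, 8, 9, -7, -11, 25, -18, 9, -16, -4
Mean of differences = -0.9000
Numerator Σ(Δx_t−Δx̄)(Δx_{t+1}−Δx̄) = -914.7100
Denominator Σ(Δx_t−Δx̄)² = 1624.9000
r_1(Δx) = -914.7100 / 1624.9000 = -0.563

-0.563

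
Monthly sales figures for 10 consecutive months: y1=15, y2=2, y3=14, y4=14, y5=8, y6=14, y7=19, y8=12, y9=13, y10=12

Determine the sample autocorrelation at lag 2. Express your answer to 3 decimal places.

Mean ȳ = (15 + 2 + 14 + 14 + 8 + 14 + 19 + 12 + 13 + 12)/10 = 12.3000
Numerator Σ_{t=1}^{8}(y_t−ȳ)(y_{t+2}−ȳ) = -41.8800
Denominator Σ(y_t−ȳ)² = 186.1000
r_2 = -41.8800 / 186.1000 = -0.225

-0.225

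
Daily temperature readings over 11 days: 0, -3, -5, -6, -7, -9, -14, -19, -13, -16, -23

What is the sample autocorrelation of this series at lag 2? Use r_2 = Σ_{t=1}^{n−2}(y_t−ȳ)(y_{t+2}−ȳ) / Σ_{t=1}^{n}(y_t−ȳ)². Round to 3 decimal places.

0.352

Mean ȳ = (0 − 3 − 5 − 6 − 7 − 9 − 14 − 19 − 13 − 16 − 23)/11 = -10.4545
Numerator Σ_{t=1}^{9}(y_t−ȳ)(y_{t+2}−ȳ) = 179.2231
Denominator Σ(y_t−ȳ)² = 508.7273
r_2 = 179.2231 / 508.7273 = 0.352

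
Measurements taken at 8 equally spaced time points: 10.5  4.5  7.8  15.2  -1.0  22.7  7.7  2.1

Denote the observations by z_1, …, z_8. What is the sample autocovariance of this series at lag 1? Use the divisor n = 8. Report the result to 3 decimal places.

-26.978

Mean z̄ = (10.5 + 4.5 + 7.8 + 15.2 − 1.0 + 22.7 + 7.7 + 2.1)/8 = 8.6875
Σ_{t=1}^{7}(z_t−z̄)(z_{t+1}−z̄) = -215.8214
γ_1 = -215.8214 / 8 = -26.978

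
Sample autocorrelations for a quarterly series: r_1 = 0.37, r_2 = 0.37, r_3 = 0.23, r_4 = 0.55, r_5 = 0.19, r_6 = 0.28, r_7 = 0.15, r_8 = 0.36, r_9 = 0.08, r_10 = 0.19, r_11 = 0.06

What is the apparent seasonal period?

4

The largest autocorrelation is r_4 = 0.55; the remaining lags stay at or below 0.37.
The dominant spike at lag 4 indicates a seasonal period of 4.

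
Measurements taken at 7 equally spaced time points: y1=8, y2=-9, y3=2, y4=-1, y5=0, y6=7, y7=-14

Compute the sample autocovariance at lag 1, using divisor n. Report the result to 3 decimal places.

Mean ȳ = (8 − 9 + 2 − 1 + 0 + 7 − 14)/7 = -1.0000
Σ_{t=1}^{6}(y_t−ȳ)(y_{t+1}−ȳ) = -192.0000
γ_1 = -192.0000 / 7 = -27.429

-27.429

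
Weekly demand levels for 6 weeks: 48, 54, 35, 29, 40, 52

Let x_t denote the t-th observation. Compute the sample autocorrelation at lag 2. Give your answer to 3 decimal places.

-0.597

Mean x̄ = (48 + 54 + 35 + 29 + 40 + 52)/6 = 43.0000
Σ(x_t−x̄)(x_{t+2}−x̄) = (-40.0000) + (-154.0000) + (24.0000) + (-126.0000) = -296.0000
Denominator Σ(x_t−x̄)² = 496.0000
r_2 = -296.0000 / 496.0000 = -0.597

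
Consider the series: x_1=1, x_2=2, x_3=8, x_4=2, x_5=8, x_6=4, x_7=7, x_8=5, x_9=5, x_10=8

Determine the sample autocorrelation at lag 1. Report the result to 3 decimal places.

-0.303

Mean x̄ = (1 + 2 + 8 + 2 + 8 + 4 + 7 + 5 + 5 + 8)/10 = 5.0000
Numerator Σ_{t=1}^{9}(x_t−x̄)(x_{t+1}−x̄) = -20.0000
Denominator Σ(x_t−x̄)² = 66.0000
r_1 = -20.0000 / 66.0000 = -0.303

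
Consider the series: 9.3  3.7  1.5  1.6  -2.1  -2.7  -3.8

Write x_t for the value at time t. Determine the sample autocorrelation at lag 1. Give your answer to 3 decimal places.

0.420

Mean x̄ = (9.3 + 3.7 + 1.5 + 1.6 − 2.1 − 2.7 − 3.8)/7 = 1.0714
Deviations from mean: 8.2286, 2.6286, 0.4286, 0.5286, -3.1714, -3.7714, -4.8714
Σ(x_t−x̄)(x_{t+1}−x̄) = (21.6294) + (1.1265) + (0.2265) + (-1.6763) + (11.9608) + (18.3722) = 51.6392
Denominator Σ(x_t−x̄)² = 123.0943
r_1 = 51.6392 / 123.0943 = 0.420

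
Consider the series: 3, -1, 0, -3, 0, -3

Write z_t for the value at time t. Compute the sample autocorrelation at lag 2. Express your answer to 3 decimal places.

Mean z̄ = (3 − 1 + 0 − 3 + 0 − 3)/6 = -0.6667
Deviations from mean: 3.6667, -0.3333, 0.6667, -2.3333, 0.6667, -2.3333
Σ(z_t−z̄)(z_{t+2}−z̄) = (2.4444) + (0.7778) + (0.4444) + (5.4444) = 9.1111
Denominator Σ(z_t−z̄)² = 25.3333
r_2 = 9.1111 / 25.3333 = 0.360

0.360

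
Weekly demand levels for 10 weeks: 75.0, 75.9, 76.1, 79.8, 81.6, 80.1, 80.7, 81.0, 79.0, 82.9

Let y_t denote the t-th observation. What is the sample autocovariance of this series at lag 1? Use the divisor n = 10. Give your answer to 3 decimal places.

Mean ȳ = (75.0 + 75.9 + 76.1 + 79.8 + 81.6 + 80.1 + 80.7 + 81.0 + 79.0 + 82.9)/10 = 79.2100
Σ_{t=1}^{9}(y_t−ȳ)(y_{t+1}−ȳ) = 28.7739
γ_1 = 28.7739 / 10 = 2.877

2.877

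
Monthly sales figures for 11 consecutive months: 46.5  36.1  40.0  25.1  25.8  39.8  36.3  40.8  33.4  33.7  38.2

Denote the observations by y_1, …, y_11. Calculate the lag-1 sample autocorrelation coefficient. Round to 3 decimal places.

0.052

Mean ȳ = (46.5 + 36.1 + 40.0 + 25.1 + 25.8 + 39.8 + 36.3 + 40.8 + 33.4 + 33.7 + 38.2)/11 = 35.9727
Numerator Σ_{t=1}^{10}(y_t−ȳ)(y_{t+1}−ȳ) = 20.9347
Denominator Σ(y_t−ȳ)² = 403.5618
r_1 = 20.9347 / 403.5618 = 0.052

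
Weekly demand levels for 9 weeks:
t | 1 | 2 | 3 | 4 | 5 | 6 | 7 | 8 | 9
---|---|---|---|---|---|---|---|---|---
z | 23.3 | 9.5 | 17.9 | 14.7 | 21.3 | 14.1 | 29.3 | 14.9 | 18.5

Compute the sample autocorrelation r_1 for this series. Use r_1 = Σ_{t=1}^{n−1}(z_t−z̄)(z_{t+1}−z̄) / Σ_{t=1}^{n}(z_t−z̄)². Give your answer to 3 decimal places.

Mean z̄ = (23.3 + 9.5 + 17.9 + 14.7 + 21.3 + 14.1 + 29.3 + 14.9 + 18.5)/9 = 18.1667
Numerator Σ_{t=1}^{8}(z_t−z̄)(z_{t+1}−z̄) = -147.5911
Denominator Σ(z_t−z̄)² = 274.6400
r_1 = -147.5911 / 274.6400 = -0.537

-0.537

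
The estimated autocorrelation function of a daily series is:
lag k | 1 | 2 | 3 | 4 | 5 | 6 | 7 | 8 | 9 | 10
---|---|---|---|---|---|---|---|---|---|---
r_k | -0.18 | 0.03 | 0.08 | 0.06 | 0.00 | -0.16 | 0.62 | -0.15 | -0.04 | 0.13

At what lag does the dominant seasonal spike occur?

The largest autocorrelation is r_7 = 0.62; the remaining lags stay at or below 0.13.
The dominant spike at lag 7 indicates a seasonal period of 7.

7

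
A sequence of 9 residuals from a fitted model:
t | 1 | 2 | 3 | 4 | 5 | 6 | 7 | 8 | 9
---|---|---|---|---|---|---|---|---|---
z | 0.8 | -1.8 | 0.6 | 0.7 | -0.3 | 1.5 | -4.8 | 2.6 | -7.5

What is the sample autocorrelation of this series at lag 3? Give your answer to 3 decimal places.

-0.165

Mean z̄ = (0.8 − 1.8 + 0.6 + 0.7 − 0.3 + 1.5 − 4.8 + 2.6 − 7.5)/9 = -0.9111
Numerator Σ_{t=1}^{6}(z_t−z̄)(z_{t+3}−z̄) = -14.1493
Denominator Σ(z_t−z̄)² = 85.6489
r_3 = -14.1493 / 85.6489 = -0.165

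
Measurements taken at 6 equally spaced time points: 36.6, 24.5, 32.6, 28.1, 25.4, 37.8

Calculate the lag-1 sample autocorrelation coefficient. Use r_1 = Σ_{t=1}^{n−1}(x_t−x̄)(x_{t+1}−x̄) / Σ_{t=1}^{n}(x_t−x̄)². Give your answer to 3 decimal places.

Mean x̄ = (36.6 + 24.5 + 32.6 + 28.1 + 25.4 + 37.8)/6 = 30.8333
Numerator Σ_{t=1}^{5}(x_t−x̄)(x_{t+1}−x̄) = -75.5411
Denominator Σ(x_t−x̄)² = 162.0133
r_1 = -75.5411 / 162.0133 = -0.466

-0.466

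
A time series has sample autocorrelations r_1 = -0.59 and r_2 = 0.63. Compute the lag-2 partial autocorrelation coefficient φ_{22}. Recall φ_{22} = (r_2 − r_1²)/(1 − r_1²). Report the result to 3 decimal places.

φ_{22} = (r_2 − r_1²) / (1 − r_1²)
r_1² = (-0.59)² = 0.3481
Numerator = 0.63 − 0.3481 = 0.2819; denominator = 1 − 0.3481 = 0.6519
φ_{22} = 0.2819 / 0.6519 = 0.432

0.432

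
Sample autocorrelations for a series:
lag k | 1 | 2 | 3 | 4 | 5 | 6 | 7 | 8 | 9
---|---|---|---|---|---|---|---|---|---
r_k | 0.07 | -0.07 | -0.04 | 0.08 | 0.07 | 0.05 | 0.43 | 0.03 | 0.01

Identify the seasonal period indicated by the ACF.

The largest autocorrelation is r_7 = 0.43; the remaining lags stay at or below 0.08.
The dominant spike at lag 7 indicates a seasonal period of 7.

7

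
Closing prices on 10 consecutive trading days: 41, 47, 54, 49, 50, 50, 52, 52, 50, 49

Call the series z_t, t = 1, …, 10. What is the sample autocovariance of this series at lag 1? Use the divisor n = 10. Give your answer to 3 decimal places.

Mean z̄ = (41 + 47 + 54 + 49 + 50 + 50 + 52 + 52 + 50 + 49)/10 = 49.4000
Σ_{t=1}^{9}(z_t−z̄)(z_{t+1}−z̄) = 17.0400
γ_1 = 17.0400 / 10 = 1.704

1.704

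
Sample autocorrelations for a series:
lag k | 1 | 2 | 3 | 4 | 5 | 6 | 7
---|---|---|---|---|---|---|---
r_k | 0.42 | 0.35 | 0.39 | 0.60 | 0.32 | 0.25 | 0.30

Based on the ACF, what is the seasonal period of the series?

The largest autocorrelation is r_4 = 0.60; the remaining lags stay at or below 0.42. The elevated value at lag 1 (0.42), dropping to 0.35 at lag 2, reflects decaying short-term dependence rather than seasonality.
The dominant spike at lag 4 indicates a seasonal period of 4.

4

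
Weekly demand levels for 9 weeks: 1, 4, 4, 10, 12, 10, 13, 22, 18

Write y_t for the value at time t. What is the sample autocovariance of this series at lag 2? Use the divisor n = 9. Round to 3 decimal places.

8.005

Mean ȳ = (1 + 4 + 4 + 10 + 12 + 10 + 13 + 22 + 18)/9 = 10.4444
Σ_{t=1}^{7}(y_t−ȳ)(y_{t+2}−ȳ) = 72.0494
γ_2 = 72.0494 / 9 = 8.005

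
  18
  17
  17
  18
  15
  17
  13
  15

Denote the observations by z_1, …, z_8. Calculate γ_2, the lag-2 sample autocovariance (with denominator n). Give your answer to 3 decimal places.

Mean z̄ = (18 + 17 + 17 + 18 + 15 + 17 + 13 + 15)/8 = 16.2500
Deviations: 1.7500, 0.7500, 0.7500, 1.7500, -1.2500, 0.7500, -3.2500, -1.2500
Σ_{t=1}^{6}(z_t−z̄)(z_{t+2}−z̄) = 6.1250
γ_2 = 6.1250 / 8 = 0.766

0.766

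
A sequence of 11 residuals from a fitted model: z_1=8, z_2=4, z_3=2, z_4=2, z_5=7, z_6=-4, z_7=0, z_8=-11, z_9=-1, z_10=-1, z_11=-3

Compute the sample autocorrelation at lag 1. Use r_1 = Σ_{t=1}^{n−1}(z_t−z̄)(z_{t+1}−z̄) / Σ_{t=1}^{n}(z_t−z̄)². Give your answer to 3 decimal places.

0.160

Mean z̄ = (8 + 4 + 2 + 2 + 7 − 4 + 0 − 11 − 1 − 1 − 3)/11 = 0.2727
Numerator Σ_{t=1}^{10}(z_t−z̄)(z_{t+1}−z̄) = 45.4711
Denominator Σ(z_t−z̄)² = 284.1818
r_1 = 45.4711 / 284.1818 = 0.160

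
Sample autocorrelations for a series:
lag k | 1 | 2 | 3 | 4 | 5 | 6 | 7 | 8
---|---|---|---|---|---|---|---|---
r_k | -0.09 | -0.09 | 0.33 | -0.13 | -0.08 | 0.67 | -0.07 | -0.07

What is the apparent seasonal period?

6

The largest autocorrelation is r_6 = 0.67; the remaining lags stay at or below 0.33.
The dominant spike at lag 6 indicates a seasonal period of 6.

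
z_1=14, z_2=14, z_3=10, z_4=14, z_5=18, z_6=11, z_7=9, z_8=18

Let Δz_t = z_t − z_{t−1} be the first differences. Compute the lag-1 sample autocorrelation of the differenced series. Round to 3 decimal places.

-0.164

First differences Δz: 0, -4, 4, 4, -7, -2, 9
Mean of differences = 0.5714
Numerator Σ(Δz_t−Δz̄)(Δz_{t+1}−Δz̄) = -29.4694
Denominator Σ(Δz_t−Δz̄)² = 179.7143
r_1(Δz) = -29.4694 / 179.7143 = -0.164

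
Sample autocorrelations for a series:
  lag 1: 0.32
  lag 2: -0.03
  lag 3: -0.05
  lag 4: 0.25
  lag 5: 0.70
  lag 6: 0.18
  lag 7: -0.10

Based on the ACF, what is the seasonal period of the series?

5

The largest autocorrelation is r_5 = 0.70; the remaining lags stay at or below 0.32.
The dominant spike at lag 5 indicates a seasonal period of 5.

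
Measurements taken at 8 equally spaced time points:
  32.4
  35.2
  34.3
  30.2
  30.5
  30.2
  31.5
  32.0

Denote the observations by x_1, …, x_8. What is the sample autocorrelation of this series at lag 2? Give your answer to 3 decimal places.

Mean x̄ = (32.4 + 35.2 + 34.3 + 30.2 + 30.5 + 30.2 + 31.5 + 32.0)/8 = 32.0375
Deviations from mean: 0.3625, 3.1625, 2.2625, -1.8375, -1.5375, -1.8375, -0.5375, -0.0375
Numerator Σ_{t=1}^{6}(x_t−x̄)(x_{t+2}−x̄) = -4.1978
Denominator Σ(x_t−x̄)² = 24.6588
r_2 = -4.1978 / 24.6588 = -0.170

-0.170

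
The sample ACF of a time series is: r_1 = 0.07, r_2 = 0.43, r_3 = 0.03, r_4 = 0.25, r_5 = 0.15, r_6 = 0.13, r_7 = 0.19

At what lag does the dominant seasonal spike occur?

The largest autocorrelation is r_2 = 0.43, with a weaker echo at lag 4 (0.25); the remaining lags stay at or below 0.19.
The dominant spike at lag 2 indicates a seasonal period of 2.

2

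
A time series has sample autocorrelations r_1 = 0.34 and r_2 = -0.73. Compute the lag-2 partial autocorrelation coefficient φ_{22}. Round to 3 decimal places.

-0.956

φ_{22} = (r_2 − r_1²) / (1 − r_1²)
r_1² = (0.34)² = 0.1156
Numerator = -0.73 − 0.1156 = -0.8456; denominator = 1 − 0.1156 = 0.8844
φ_{22} = -0.8456 / 0.8844 = -0.956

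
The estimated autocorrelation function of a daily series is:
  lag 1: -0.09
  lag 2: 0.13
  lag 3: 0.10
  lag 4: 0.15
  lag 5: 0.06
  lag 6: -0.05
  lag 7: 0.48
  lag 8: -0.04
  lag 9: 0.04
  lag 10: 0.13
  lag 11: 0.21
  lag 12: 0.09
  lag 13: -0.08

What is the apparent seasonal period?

7

The largest autocorrelation is r_7 = 0.48; the remaining lags stay at or below 0.21.
The dominant spike at lag 7 indicates a seasonal period of 7.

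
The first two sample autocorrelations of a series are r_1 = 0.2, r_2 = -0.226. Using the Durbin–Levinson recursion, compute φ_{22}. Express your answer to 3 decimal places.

-0.277

φ_{22} = (r_2 − r_1²) / (1 − r_1²)
r_1² = (0.2)² = 0.04
Numerator = -0.226 − 0.0400 = -0.2660; denominator = 1 − 0.0400 = 0.9600
φ_{22} = -0.2660 / 0.9600 = -0.277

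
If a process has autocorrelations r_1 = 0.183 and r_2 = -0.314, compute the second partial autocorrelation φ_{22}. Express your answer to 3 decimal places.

-0.360

φ_{22} = (r_2 − r_1²) / (1 − r_1²)
r_1² = (0.183)² = 0.033489
Numerator = -0.314 − 0.0335 = -0.3475; denominator = 1 − 0.0335 = 0.9665
φ_{22} = -0.3475 / 0.9665 = -0.360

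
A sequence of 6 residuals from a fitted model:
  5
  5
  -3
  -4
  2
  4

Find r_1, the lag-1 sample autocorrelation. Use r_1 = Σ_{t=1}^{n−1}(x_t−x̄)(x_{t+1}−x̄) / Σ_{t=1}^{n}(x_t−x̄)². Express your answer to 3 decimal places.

Mean x̄ = (5 + 5 − 3 − 4 + 2 + 4)/6 = 1.5000
Deviations from mean: 3.5000, 3.5000, -4.5000, -5.5000, 0.5000, 2.5000
Numerator Σ_{t=1}^{5}(x_t−x̄)(x_{t+1}−x̄) = 19.7500
Denominator Σ(x_t−x̄)² = 81.5000
r_1 = 19.7500 / 81.5000 = 0.242

0.242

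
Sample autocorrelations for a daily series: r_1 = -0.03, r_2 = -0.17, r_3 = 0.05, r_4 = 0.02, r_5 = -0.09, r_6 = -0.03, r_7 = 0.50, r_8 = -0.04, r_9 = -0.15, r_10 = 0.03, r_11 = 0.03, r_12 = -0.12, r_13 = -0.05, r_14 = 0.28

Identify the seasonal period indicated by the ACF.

7

The largest autocorrelation is r_7 = 0.50, with a weaker echo at lag 14 (0.28); the remaining lags stay at or below 0.05.
The dominant spike at lag 7 indicates a seasonal period of 7.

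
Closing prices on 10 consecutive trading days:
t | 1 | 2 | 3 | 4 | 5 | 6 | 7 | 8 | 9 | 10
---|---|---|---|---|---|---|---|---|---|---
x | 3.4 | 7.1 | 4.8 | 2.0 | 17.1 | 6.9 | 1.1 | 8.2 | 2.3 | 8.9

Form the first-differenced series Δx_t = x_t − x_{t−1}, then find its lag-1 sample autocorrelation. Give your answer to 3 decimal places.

-0.499

First differences Δx: 3.7, -2.3, -2.8, 15.1, -10.2, -5.8, 7.1, -5.9, 6.6
Mean of differences = 0.6111
Numerator Σ(Δx_t−Δx̄)(Δx_{t+1}−Δx̄) = -258.6601
Denominator Σ(Δx_t−Δx̄)² = 517.9289
r_1(Δx) = -258.6601 / 517.9289 = -0.499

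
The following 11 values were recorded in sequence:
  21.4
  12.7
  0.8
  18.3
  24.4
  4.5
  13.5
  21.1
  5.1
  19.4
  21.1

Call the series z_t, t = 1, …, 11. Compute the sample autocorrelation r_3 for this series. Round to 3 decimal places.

0.518

Mean z̄ = (21.4 + 12.7 + 0.8 + 18.3 + 24.4 + 4.5 + 13.5 + 21.1 + 5.1 + 19.4 + 21.1)/11 = 14.7545
Numerator Σ_{t=1}^{8}(z_t−z̄)(z_{t+3}−z̄) = 337.0383
Denominator Σ(z_t−z̄)² = 650.7673
r_3 = 337.0383 / 650.7673 = 0.518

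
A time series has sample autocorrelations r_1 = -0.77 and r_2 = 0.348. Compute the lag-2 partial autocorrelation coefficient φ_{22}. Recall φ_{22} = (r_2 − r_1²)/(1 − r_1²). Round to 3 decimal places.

φ_{22} = (r_2 − r_1²) / (1 − r_1²)
r_1² = (-0.77)² = 0.5929
Numerator = 0.348 − 0.5929 = -0.2449; denominator = 1 − 0.5929 = 0.4071
φ_{22} = -0.2449 / 0.4071 = -0.602

-0.602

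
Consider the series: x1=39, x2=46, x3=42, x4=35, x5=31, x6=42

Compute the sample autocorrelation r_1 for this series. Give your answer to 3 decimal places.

Mean x̄ = (39 + 46 + 42 + 35 + 31 + 42)/6 = 39.1667
Deviations from mean: -0.1667, 6.8333, 2.8333, -4.1667, -8.1667, 2.8333
Σ(x_t−x̄)(x_{t+1}−x̄) = (-1.1389) + (19.3611) + (-11.8056) + (34.0278) + (-23.1389) = 17.3056
Denominator Σ(x_t−x̄)² = 146.8333
r_1 = 17.3056 / 146.8333 = 0.118

0.118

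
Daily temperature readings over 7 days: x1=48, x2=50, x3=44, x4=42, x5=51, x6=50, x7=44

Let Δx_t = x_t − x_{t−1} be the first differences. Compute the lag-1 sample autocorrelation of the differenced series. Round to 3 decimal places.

-0.135

First differences Δx: 2, -6, -2, 9, -1, -6
Mean of differences = -0.6667
Numerator Σ(Δx_t−Δx̄)(Δx_{t+1}−Δx̄) = -21.4444
Denominator Σ(Δx_t−Δx̄)² = 159.3333
r_1(Δx) = -21.4444 / 159.3333 = -0.135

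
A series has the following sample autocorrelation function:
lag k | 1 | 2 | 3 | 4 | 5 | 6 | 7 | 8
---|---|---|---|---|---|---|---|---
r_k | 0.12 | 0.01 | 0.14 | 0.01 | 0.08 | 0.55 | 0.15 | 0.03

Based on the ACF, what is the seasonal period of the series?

6

The largest autocorrelation is r_6 = 0.55; the remaining lags stay at or below 0.15.
The dominant spike at lag 6 indicates a seasonal period of 6.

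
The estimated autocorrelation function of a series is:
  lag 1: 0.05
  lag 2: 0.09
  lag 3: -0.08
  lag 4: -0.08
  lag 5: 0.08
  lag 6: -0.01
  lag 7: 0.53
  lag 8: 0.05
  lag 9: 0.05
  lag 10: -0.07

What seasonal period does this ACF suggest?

The largest autocorrelation is r_7 = 0.53; the remaining lags stay at or below 0.09.
The dominant spike at lag 7 indicates a seasonal period of 7.

7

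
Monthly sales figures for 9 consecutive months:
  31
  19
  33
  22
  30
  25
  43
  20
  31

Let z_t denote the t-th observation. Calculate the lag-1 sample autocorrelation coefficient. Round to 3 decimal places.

-0.668

Mean z̄ = (31 + 19 + 33 + 22 + 30 + 25 + 43 + 20 + 31)/9 = 28.2222
Numerator Σ_{t=1}^{8}(z_t−z̄)(z_{t+1}−z̄) = -308.1605
Denominator Σ(z_t−z̄)² = 461.5556
r_1 = -308.1605 / 461.5556 = -0.668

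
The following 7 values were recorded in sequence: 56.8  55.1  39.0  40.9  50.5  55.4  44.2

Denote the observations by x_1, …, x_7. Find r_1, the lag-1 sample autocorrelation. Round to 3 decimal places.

0.102

Mean x̄ = (56.8 + 55.1 + 39.0 + 40.9 + 50.5 + 55.4 + 44.2)/7 = 48.8429
Deviations from mean: 7.9571, 6.2571, -9.8429, -7.9429, 1.6571, 6.5571, -4.6429
Numerator Σ_{t=1}^{6}(x_t−x̄)(x_{t+1}−x̄) = 33.6410
Denominator Σ(x_t−x̄)² = 329.7371
r_1 = 33.6410 / 329.7371 = 0.102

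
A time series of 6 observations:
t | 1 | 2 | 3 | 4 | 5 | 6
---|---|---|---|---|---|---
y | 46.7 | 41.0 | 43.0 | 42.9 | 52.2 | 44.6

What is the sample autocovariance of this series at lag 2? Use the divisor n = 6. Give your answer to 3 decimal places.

-1.383

Mean ȳ = (46.7 + 41.0 + 43.0 + 42.9 + 52.2 + 44.6)/6 = 45.0667
Deviations: 1.6333, -4.0667, -2.0667, -2.1667, 7.1333, -0.4667
Σ_{t=1}^{4}(y_t−ȳ)(y_{t+2}−ȳ) = -8.2956
γ_2 = -8.2956 / 6 = -1.383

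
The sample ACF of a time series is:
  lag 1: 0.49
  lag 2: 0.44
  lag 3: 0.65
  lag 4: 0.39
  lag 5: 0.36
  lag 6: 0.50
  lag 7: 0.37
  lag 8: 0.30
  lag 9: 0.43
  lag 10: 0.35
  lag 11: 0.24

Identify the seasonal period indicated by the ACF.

The largest autocorrelation is r_3 = 0.65, with a weaker echo at lag 6 (0.50); the remaining lags stay at or below 0.49. The elevated value at lag 1 (0.49), dropping to 0.44 at lag 2, reflects decaying short-term dependence rather than seasonality.
The dominant spike at lag 3 indicates a seasonal period of 3.

3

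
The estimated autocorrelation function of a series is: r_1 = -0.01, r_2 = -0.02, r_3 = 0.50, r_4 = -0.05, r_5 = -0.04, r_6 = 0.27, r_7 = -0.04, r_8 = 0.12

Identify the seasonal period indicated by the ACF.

The largest autocorrelation is r_3 = 0.50, with a weaker echo at lag 6 (0.27); the remaining lags stay at or below 0.12.
The dominant spike at lag 3 indicates a seasonal period of 3.

3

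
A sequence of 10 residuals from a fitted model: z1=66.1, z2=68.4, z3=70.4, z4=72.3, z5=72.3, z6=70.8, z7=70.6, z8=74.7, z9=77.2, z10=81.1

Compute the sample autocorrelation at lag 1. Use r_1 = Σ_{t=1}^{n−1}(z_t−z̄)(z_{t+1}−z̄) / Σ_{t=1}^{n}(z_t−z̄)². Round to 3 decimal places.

Mean z̄ = (66.1 + 68.4 + 70.4 + 72.3 + 72.3 + 70.8 + 70.6 + 74.7 + 77.2 + 81.1)/10 = 72.3900
Numerator Σ_{t=1}^{9}(z_t−z̄)(z_{t+1}−z̄) = 85.0849
Denominator Σ(z_t−z̄)² = 169.5290
r_1 = 85.0849 / 169.5290 = 0.502

0.502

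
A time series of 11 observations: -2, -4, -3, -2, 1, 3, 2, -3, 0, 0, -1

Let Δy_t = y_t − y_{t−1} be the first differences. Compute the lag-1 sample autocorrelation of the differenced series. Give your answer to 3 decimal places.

-0.080

First differences Δy: -2, 1, 1, 3, 2, -1, -5, 3, 0, -1
Mean of differences = 0.1000
Numerator Σ(Δy_t−Δȳ)(Δy_{t+1}−Δȳ) = -4.4100
Denominator Σ(Δy_t−Δȳ)² = 54.9000
r_1(Δy) = -4.4100 / 54.9000 = -0.080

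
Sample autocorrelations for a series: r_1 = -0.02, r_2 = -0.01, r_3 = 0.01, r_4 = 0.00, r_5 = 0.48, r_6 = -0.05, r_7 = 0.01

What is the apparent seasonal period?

The largest autocorrelation is r_5 = 0.48; the remaining lags stay at or below 0.01.
The dominant spike at lag 5 indicates a seasonal period of 5.

5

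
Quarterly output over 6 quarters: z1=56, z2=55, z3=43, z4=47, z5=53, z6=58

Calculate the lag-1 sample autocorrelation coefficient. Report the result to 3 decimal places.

Mean z̄ = (56 + 55 + 43 + 47 + 53 + 58)/6 = 52.0000
Σ(z_t−z̄)(z_{t+1}−z̄) = (12.0000) + (-27.0000) + (45.0000) + (-5.0000) + (6.0000) = 31.0000
Denominator Σ(z_t−z̄)² = 168.0000
r_1 = 31.0000 / 168.0000 = 0.185

0.185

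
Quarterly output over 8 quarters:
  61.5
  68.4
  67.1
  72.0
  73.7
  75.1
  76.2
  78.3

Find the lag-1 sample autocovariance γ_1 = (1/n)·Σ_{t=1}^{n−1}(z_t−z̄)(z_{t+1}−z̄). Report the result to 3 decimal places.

12.526

Mean z̄ = (61.5 + 68.4 + 67.1 + 72.0 + 73.7 + 75.1 + 76.2 + 78.3)/8 = 71.5375
Σ_{t=1}^{7}(z_t−z̄)(z_{t+1}−z̄) = 100.2073
γ_1 = 100.2073 / 8 = 12.526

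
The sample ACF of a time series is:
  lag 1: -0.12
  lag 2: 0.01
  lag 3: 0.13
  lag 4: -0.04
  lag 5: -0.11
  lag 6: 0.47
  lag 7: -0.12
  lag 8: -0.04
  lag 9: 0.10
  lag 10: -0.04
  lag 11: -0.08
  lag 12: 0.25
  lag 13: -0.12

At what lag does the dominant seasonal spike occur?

The largest autocorrelation is r_6 = 0.47, with a weaker echo at lag 12 (0.25); the remaining lags stay at or below 0.13.
The dominant spike at lag 6 indicates a seasonal period of 6.

6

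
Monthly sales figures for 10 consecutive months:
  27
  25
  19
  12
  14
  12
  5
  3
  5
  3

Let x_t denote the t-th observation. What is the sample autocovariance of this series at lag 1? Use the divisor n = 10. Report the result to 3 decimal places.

47.525

Mean x̄ = (27 + 25 + 19 + 12 + 14 + 12 + 5 + 3 + 5 + 3)/10 = 12.5000
Σ_{t=1}^{9}(x_t−x̄)(x_{t+1}−x̄) = 475.2500
γ_1 = 475.2500 / 10 = 47.525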